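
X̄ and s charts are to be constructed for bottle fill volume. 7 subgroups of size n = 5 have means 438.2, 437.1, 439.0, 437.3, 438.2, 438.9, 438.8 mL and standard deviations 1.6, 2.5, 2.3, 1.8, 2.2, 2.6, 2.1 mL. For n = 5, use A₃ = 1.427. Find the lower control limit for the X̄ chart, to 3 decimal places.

X̄̄ = (438.2 + 437.1 + 439.0 + 437.3 + 438.2 + 438.9 + 438.8) / 7 = 438.2143
s̄ = (1.6 + 2.5 + 2.3 + 1.8 + 2.2 + 2.6 + 2.1) / 7 = 2.1571
LCL = X̄̄ − A₃·s̄ = 438.2143 − 1.427 × 2.1571 = 435.1360

435.136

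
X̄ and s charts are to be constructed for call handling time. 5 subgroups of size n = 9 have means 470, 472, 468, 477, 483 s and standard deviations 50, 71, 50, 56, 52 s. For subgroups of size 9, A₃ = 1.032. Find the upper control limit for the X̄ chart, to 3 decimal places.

X̄̄ = (470 + 472 + 468 + 477 + 483) / 5 = 474.0000
s̄ = (50 + 71 + 50 + 56 + 52) / 5 = 55.8000
UCL = X̄̄ + A₃·s̄ = 474.0000 + 1.032 × 55.8000 = 531.5856

531.586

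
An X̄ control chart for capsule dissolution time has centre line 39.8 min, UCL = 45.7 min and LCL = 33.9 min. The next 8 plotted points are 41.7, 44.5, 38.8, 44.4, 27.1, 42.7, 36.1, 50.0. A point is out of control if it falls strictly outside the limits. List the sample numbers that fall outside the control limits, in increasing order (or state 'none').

Compare each point to [33.9, 45.7]: sample 5 = 27.1 < LCL; sample 8 = 50.0 > UCL.

5, 8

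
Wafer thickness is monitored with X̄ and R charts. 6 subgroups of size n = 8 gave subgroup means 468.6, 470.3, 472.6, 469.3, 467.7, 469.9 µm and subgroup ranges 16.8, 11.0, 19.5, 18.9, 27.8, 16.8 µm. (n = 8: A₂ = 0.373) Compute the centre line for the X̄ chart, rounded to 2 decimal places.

469.73

X̄̄ = (468.6 + 470.3 + 472.6 + 469.3 + 467.7 + 469.9) / 6 = 2818.4000 / 6 = 469.7333
CL = X̄̄ = 469.7333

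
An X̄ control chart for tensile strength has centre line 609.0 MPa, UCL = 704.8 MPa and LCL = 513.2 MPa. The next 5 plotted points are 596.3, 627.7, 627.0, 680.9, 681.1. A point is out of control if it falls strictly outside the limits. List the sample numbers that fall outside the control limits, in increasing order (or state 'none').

All 5 points lie within [513.2, 704.8].

none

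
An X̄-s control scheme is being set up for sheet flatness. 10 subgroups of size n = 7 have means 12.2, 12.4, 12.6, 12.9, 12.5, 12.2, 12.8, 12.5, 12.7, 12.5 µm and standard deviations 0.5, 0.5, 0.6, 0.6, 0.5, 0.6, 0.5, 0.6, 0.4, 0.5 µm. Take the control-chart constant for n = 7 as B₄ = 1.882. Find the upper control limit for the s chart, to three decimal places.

0.997

s̄ = (0.5 + 0.5 + 0.6 + 0.6 + 0.5 + 0.6 + 0.5 + 0.6 + 0.4 + 0.5) / 10 = 0.5300
UCL_s = B₄·s̄ = 1.882 × 0.5300 = 0.9975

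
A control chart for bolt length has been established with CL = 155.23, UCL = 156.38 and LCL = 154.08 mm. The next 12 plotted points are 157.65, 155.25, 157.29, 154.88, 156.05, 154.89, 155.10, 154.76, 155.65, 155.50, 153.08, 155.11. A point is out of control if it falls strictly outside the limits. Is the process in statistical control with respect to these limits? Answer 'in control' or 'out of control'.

out of control

Compare each point to [154.08, 156.38]: sample 1 = 157.65 > UCL; sample 3 = 157.29 > UCL; sample 11 = 153.08 < LCL.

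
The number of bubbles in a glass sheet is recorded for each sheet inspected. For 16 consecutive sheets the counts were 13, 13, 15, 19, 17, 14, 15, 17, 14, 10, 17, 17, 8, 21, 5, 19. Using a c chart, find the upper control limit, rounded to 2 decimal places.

c̄ = (13 + 13 + 15 + 19 + 17 + 14 + 15 + 17 + 14 + 10 + 17 + 17 + 8 + 21 + 5 + 19) / 16 = 234 / 16 = 14.6250
UCL = c̄ + 3√c̄ = 14.6250 + 3 × √14.6250 = 14.6250 + 3 × 3.8243 = 26.0978

26.10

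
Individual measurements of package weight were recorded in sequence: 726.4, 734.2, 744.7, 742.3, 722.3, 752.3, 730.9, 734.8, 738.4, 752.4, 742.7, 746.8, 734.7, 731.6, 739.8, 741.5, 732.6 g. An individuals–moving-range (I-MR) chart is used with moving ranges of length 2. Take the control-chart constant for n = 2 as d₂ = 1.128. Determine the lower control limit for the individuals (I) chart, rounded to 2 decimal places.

711.31

X̄ = (726.4 + 734.2 + 744.7 + 742.3 + 722.3 + 752.3 + 730.9 + 734.8 + 738.4 + 752.4 + 742.7 + 746.8 + 734.7 + 731.6 + 739.8 + 741.5 + 732.6) / 17 = 738.1412
Moving ranges: 7.8, 10.5, 2.4, 20.0, 30.0, 21.4, 3.9, 3.6, 14.0, 9.7, 4.1, 12.1, 3.1, 8.2, 1.7, 8.9; M̄R̄ = 161.4000 / 16 = 10.0875
LCL = X̄ − 3·M̄R̄/d₂ = 738.1412 − 3 × 10.0875 / 1.128 = 711.3127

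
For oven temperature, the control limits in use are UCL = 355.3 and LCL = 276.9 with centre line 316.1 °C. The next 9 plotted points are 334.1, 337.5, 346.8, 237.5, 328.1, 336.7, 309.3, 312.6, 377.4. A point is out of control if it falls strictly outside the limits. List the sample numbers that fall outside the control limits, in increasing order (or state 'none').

4, 9

Compare each point to [276.9, 355.3]: sample 4 = 237.5 < LCL; sample 9 = 377.4 > UCL.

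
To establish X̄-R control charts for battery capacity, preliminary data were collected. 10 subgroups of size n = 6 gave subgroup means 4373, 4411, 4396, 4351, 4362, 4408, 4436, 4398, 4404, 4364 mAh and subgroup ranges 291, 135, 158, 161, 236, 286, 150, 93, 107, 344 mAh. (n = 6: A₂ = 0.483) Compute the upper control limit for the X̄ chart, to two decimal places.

X̄̄ = (4373 + 4411 + 4396 + 4351 + 4362 + 4408 + 4436 + 4398 + 4404 + 4364) / 10 = 43903.0000 / 10 = 4390.3000
R̄ = (291 + 135 + 158 + 161 + 236 + 286 + 150 + 93 + 107 + 344) / 10 = 1961.0000 / 10 = 196.1000
UCL = X̄̄ + A₂·R̄ = 4390.3000 + 0.483 × 196.1000 = 4485.0163

4485.02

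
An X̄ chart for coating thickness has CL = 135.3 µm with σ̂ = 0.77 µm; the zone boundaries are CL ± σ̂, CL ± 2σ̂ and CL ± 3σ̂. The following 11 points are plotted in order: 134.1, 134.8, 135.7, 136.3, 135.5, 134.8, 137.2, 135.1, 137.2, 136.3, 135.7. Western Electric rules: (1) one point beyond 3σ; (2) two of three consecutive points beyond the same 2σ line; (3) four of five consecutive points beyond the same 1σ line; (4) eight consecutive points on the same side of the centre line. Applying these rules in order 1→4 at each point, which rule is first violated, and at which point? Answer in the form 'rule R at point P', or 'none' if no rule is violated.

Zone of each point (C = within 1σ̂, B = 1σ̂–2σ̂, A = 2σ̂–3σ̂, * = beyond 3σ̂; sign = side of CL): 1:-B, 2:-C, 3:+C, 4:+B, 5:+C, 6:-C, 7:+A, 8:-C, 9:+A, 10:+B, 11:+C
Rule 2 (two of three consecutive points beyond the same 2σ limit) is satisfied at point 9.

rule 2 at point 9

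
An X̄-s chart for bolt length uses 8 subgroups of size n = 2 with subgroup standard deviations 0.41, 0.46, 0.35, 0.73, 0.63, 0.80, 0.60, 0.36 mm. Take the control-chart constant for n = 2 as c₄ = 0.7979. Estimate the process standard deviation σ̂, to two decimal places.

s̄ = (0.41 + 0.46 + 0.35 + 0.73 + 0.63 + 0.80 + 0.60 + 0.36) / 8 = 0.5425
σ̂ = s̄ / c₄ = 0.5425 / 0.7979 = 0.6799

0.68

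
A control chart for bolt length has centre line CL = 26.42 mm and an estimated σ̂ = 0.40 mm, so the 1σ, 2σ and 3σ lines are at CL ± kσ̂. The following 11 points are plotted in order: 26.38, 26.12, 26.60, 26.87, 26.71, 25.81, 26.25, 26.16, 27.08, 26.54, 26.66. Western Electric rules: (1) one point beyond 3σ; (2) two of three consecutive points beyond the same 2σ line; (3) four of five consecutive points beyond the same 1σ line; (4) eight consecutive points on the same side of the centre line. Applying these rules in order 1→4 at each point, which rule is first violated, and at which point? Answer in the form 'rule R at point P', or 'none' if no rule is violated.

none

Zone of each point (C = within 1σ̂, B = 1σ̂–2σ̂, A = 2σ̂–3σ̂, * = beyond 3σ̂; sign = side of CL): 1:-C, 2:-C, 3:+C, 4:+B, 5:+C, 6:-B, 7:-C, 8:-C, 9:+B, 10:+C, 11:+C
No rule fires across all 11 points.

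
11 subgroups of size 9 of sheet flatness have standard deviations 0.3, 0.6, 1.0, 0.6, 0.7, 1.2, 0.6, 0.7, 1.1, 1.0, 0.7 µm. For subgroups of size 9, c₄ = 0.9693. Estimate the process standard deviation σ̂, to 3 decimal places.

s̄ = (0.3 + 0.6 + 1.0 + 0.6 + 0.7 + 1.2 + 0.6 + 0.7 + 1.1 + 1.0 + 0.7) / 11 = 0.7727
σ̂ = s̄ / c₄ = 0.7727 / 0.9693 = 0.7972

0.797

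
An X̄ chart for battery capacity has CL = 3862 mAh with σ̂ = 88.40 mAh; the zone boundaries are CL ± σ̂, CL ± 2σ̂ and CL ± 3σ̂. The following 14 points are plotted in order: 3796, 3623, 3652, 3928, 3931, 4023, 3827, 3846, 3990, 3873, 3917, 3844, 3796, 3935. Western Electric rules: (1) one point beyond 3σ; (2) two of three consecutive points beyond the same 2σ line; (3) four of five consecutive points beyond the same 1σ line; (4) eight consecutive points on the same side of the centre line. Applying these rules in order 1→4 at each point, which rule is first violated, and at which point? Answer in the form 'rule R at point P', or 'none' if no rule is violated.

rule 2 at point 3

Zone of each point (C = within 1σ̂, B = 1σ̂–2σ̂, A = 2σ̂–3σ̂, * = beyond 3σ̂; sign = side of CL): 1:-C, 2:-A, 3:-A, 4:+C, 5:+C, 6:+B, 7:-C, 8:-C, 9:+B, 10:+C, 11:+C, 12:-C, 13:-C, 14:+C
Rule 2 (two of three consecutive points beyond the same 2σ limit) is satisfied at point 3.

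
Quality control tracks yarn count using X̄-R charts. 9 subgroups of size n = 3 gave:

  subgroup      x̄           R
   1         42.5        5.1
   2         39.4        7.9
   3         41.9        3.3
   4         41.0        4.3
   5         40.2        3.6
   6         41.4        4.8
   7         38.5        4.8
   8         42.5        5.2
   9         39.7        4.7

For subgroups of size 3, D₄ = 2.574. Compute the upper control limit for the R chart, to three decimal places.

12.498

R̄ = (5.1 + 7.9 + 3.3 + 4.3 + 3.6 + 4.8 + 4.8 + 5.2 + 4.7) / 9 = 43.7000 / 9 = 4.8556
UCL_R = D₄·R̄ = 2.574 × 4.8556 = 12.4982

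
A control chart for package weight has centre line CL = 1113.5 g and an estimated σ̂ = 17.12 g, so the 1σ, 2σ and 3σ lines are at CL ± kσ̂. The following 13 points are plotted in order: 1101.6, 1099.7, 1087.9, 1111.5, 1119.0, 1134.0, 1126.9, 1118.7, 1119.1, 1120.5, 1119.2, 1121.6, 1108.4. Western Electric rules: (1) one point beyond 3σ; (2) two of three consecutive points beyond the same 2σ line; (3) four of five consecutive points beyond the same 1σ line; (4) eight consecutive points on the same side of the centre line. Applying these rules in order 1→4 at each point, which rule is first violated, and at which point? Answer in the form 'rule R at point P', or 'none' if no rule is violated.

rule 4 at point 12

Zone of each point (C = within 1σ̂, B = 1σ̂–2σ̂, A = 2σ̂–3σ̂, * = beyond 3σ̂; sign = side of CL): 1:-C, 2:-C, 3:-B, 4:-C, 5:+C, 6:+B, 7:+C, 8:+C, 9:+C, 10:+C, 11:+C, 12:+C, 13:-C
Rule 4 (eight consecutive points on the same side of the centre line) is satisfied at point 12.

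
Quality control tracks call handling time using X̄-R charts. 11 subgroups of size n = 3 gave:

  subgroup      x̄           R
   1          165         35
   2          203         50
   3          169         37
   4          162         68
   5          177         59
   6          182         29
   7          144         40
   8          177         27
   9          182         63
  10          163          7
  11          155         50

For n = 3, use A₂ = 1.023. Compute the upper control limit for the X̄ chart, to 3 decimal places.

214.063

X̄̄ = (165 + 203 + 169 + 162 + 177 + 182 + 144 + 177 + 182 + 163 + 155) / 11 = 1879.0000 / 11 = 170.8182
R̄ = (35 + 50 + 37 + 68 + 59 + 29 + 40 + 27 + 63 + 7 + 50) / 11 = 465.0000 / 11 = 42.2727
UCL = X̄̄ + A₂·R̄ = 170.8182 + 1.023 × 42.2727 = 214.0632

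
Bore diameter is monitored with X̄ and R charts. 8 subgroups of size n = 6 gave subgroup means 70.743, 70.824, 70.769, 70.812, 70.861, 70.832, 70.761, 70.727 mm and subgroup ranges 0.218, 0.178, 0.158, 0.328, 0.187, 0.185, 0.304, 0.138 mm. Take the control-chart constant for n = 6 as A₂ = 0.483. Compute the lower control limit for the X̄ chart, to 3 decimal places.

X̄̄ = (70.743 + 70.824 + 70.769 + 70.812 + 70.861 + 70.832 + 70.761 + 70.727) / 8 = 566.3290 / 8 = 70.7911
R̄ = (0.218 + 0.178 + 0.158 + 0.328 + 0.187 + 0.185 + 0.304 + 0.138) / 8 = 1.6960 / 8 = 0.2120
LCL = X̄̄ − A₂·R̄ = 70.7911 − 0.483 × 0.2120 = 70.6887

70.689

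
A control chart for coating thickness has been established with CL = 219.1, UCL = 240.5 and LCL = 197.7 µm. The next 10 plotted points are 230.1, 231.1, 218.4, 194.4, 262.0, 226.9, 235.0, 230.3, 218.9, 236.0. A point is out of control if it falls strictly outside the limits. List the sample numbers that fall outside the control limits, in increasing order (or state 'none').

4, 5

Compare each point to [197.7, 240.5]: sample 4 = 194.4 < LCL; sample 5 = 262.0 > UCL.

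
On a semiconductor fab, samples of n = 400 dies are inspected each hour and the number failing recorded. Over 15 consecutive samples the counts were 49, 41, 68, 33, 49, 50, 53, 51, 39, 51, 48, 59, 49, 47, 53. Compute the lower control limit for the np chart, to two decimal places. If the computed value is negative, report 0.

29.60

p̄ = Σdᵢ / (k·n) = 740 / (15 × 400) = 0.12333
LCL = np̄ − 3·√(np̄(1−p̄)) = 49.3333 − 3 × 6.5764 = 29.6042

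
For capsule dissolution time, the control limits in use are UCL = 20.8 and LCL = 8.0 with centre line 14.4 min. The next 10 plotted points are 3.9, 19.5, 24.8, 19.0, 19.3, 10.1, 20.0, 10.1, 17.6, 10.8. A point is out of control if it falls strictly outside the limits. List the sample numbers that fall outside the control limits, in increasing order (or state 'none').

1, 3

Compare each point to [8.0, 20.8]: sample 1 = 3.9 < LCL; sample 3 = 24.8 > UCL.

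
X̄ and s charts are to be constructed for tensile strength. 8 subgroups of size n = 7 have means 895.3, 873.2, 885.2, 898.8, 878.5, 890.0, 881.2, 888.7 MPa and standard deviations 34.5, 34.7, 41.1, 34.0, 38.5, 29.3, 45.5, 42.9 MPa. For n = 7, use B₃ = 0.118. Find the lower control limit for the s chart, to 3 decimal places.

4.432

s̄ = (34.5 + 34.7 + 41.1 + 34.0 + 38.5 + 29.3 + 45.5 + 42.9) / 8 = 37.5625
LCL_s = B₃·s̄ = 0.118 × 37.5625 = 4.4324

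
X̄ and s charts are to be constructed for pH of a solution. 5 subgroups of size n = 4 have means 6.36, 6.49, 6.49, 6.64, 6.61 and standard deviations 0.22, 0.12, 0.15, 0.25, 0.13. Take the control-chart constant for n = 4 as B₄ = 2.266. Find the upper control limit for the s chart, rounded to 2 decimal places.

s̄ = (0.22 + 0.12 + 0.15 + 0.25 + 0.13) / 5 = 0.1740
UCL_s = B₄·s̄ = 2.266 × 0.1740 = 0.3943

0.39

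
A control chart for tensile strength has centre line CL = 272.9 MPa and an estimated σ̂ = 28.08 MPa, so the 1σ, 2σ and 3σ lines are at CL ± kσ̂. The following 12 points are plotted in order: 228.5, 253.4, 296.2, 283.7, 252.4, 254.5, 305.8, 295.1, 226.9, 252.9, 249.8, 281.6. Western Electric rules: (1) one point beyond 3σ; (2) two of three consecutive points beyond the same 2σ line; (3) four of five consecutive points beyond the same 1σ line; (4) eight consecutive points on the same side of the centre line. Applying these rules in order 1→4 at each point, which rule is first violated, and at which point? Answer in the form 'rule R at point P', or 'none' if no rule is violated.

none

Zone of each point (C = within 1σ̂, B = 1σ̂–2σ̂, A = 2σ̂–3σ̂, * = beyond 3σ̂; sign = side of CL): 1:-B, 2:-C, 3:+C, 4:+C, 5:-C, 6:-C, 7:+B, 8:+C, 9:-B, 10:-C, 11:-C, 12:+C
No rule fires across all 12 points.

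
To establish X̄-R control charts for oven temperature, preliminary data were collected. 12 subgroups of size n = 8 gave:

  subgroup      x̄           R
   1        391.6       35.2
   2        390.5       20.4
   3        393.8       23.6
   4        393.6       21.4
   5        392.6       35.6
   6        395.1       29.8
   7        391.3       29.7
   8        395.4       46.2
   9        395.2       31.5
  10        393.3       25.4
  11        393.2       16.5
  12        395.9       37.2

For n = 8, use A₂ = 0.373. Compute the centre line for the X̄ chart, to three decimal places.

393.458

X̄̄ = (391.6 + 390.5 + 393.8 + 393.6 + 392.6 + 395.1 + 391.3 + 395.4 + 395.2 + 393.3 + 393.2 + 395.9) / 12 = 4721.5000 / 12 = 393.4583
CL = X̄̄ = 393.4583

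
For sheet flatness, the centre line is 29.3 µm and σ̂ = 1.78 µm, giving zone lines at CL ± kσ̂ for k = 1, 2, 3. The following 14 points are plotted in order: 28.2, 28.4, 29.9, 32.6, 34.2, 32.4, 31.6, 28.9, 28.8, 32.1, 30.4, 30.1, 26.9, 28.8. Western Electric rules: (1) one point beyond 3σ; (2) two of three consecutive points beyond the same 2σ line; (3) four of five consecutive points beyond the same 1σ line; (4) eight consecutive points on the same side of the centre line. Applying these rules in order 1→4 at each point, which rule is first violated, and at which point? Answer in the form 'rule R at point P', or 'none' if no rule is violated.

Zone of each point (C = within 1σ̂, B = 1σ̂–2σ̂, A = 2σ̂–3σ̂, * = beyond 3σ̂; sign = side of CL): 1:-C, 2:-C, 3:+C, 4:+B, 5:+A, 6:+B, 7:+B, 8:-C, 9:-C, 10:+B, 11:+C, 12:+C, 13:-B, 14:-C
Rule 3 (four of five consecutive points beyond the same 1σ limit) is satisfied at point 7.

rule 3 at point 7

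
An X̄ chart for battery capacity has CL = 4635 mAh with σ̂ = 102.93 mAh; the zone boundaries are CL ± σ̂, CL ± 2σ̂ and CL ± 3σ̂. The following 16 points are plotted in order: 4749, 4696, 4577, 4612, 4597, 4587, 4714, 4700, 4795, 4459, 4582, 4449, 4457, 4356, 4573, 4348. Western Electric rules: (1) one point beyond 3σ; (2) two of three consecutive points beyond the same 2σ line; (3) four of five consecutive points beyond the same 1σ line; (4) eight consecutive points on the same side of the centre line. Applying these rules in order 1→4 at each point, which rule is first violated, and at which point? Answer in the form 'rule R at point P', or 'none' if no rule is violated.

Zone of each point (C = within 1σ̂, B = 1σ̂–2σ̂, A = 2σ̂–3σ̂, * = beyond 3σ̂; sign = side of CL): 1:+B, 2:+C, 3:-C, 4:-C, 5:-C, 6:-C, 7:+C, 8:+C, 9:+B, 10:-B, 11:-C, 12:-B, 13:-B, 14:-A, 15:-C, 16:-A
Rule 3 (four of five consecutive points beyond the same 1σ limit) is satisfied at point 14.

rule 3 at point 14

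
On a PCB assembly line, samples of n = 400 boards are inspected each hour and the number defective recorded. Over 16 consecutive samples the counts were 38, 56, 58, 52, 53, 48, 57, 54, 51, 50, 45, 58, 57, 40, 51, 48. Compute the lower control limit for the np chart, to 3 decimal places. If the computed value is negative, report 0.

p̄ = Σdᵢ / (k·n) = 816 / (16 × 400) = 0.12750
LCL = np̄ − 3·√(np̄(1−p̄)) = 51.0000 − 3 × 6.6706 = 30.9881

30.988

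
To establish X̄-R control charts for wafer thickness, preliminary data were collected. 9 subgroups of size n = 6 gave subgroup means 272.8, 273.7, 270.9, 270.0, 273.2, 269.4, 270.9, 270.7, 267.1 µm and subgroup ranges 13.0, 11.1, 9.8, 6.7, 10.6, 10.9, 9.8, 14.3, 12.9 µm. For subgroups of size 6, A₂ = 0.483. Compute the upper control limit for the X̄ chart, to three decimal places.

X̄̄ = (272.8 + 273.7 + 270.9 + 270.0 + 273.2 + 269.4 + 270.9 + 270.7 + 267.1) / 9 = 2438.7000 / 9 = 270.9667
R̄ = (13.0 + 11.1 + 9.8 + 6.7 + 10.6 + 10.9 + 9.8 + 14.3 + 12.9) / 9 = 99.1000 / 9 = 11.0111
UCL = X̄̄ + A₂·R̄ = 270.9667 + 0.483 × 11.0111 = 276.2850

276.285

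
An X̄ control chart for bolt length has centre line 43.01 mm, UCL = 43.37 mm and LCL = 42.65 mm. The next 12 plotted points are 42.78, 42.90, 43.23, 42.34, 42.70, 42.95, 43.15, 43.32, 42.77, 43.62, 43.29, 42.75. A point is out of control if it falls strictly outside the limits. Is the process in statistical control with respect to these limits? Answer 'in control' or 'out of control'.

out of control

Compare each point to [42.65, 43.37]: sample 4 = 42.34 < LCL; sample 10 = 43.62 > UCL.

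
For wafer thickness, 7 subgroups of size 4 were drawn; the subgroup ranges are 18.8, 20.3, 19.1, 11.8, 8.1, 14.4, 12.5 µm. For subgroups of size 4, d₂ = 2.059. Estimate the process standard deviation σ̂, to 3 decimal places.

7.285

R̄ = (18.8 + 20.3 + 19.1 + 11.8 + 8.1 + 14.4 + 12.5) / 7 = 15.0000
σ̂ = R̄ / d₂ = 15.0000 / 2.059 = 7.2851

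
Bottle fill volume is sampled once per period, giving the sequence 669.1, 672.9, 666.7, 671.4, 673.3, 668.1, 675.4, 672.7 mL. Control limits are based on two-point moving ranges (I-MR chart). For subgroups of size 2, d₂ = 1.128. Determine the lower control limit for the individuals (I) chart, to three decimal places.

X̄ = (669.1 + 672.9 + 666.7 + 671.4 + 673.3 + 668.1 + 675.4 + 672.7) / 8 = 671.2000
Moving ranges: 3.8, 6.2, 4.7, 1.9, 5.2, 7.3, 2.7; M̄R̄ = 31.8000 / 7 = 4.5429
LCL = X̄ − 3·M̄R̄/d₂ = 671.2000 − 3 × 4.5429 / 1.128 = 659.1179

659.118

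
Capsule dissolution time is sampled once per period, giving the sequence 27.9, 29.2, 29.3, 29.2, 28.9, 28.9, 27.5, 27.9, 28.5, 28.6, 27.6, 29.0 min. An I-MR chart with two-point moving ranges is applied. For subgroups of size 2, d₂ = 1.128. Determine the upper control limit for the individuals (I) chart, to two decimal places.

30.16

X̄ = (27.9 + 29.2 + 29.3 + 29.2 + 28.9 + 28.9 + 27.5 + 27.9 + 28.5 + 28.6 + 27.6 + 29.0) / 12 = 28.5417
Moving ranges: 1.3, 0.1, 0.1, 0.3, 0.0, 1.4, 0.4, 0.6, 0.1, 1.0, 1.4; M̄R̄ = 6.7000 / 11 = 0.6091
UCL = X̄ + 3·M̄R̄/d₂ = 28.5417 + 3 × 0.6091 / 1.128 = 30.1616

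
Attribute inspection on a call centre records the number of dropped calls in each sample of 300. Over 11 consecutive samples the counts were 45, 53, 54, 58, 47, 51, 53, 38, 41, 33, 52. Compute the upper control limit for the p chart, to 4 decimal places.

p̄ = Σdᵢ / (k·n) = 525 / (11 × 300) = 0.15909
UCL = p̄ + 3·√(p̄(1−p̄)/n) = 0.15909 + 3 × √(0.15909×0.84091/300) = 0.15909 + 3 × 0.02112 = 0.22244

0.2224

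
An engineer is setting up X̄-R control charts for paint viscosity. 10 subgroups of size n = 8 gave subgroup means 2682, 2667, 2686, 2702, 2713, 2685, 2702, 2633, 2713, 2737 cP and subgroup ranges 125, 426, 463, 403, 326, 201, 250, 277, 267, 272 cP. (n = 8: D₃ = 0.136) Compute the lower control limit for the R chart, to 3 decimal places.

40.936

R̄ = (125 + 426 + 463 + 403 + 326 + 201 + 250 + 277 + 267 + 272) / 10 = 3010.0000 / 10 = 301.0000
LCL_R = D₃·R̄ = 0.136 × 301.0000 = 40.9360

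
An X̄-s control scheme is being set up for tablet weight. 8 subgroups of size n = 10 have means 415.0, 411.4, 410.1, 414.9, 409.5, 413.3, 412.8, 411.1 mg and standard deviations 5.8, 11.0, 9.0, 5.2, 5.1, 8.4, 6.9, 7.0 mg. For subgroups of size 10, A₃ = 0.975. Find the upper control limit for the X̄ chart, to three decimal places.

419.380

X̄̄ = (415.0 + 411.4 + 410.1 + 414.9 + 409.5 + 413.3 + 412.8 + 411.1) / 8 = 412.2625
s̄ = (5.8 + 11.0 + 9.0 + 5.2 + 5.1 + 8.4 + 6.9 + 7.0) / 8 = 7.3000
UCL = X̄̄ + A₃·s̄ = 412.2625 + 0.975 × 7.3000 = 419.3800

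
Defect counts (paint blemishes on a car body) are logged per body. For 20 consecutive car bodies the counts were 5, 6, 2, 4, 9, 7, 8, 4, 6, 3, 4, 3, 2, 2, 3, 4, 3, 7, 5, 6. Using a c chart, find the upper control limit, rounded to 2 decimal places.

11.12

c̄ = (5 + 6 + 2 + 4 + 9 + 7 + 8 + 4 + 6 + 3 + 4 + 3 + 2 + 2 + 3 + 4 + 3 + 7 + 5 + 6) / 20 = 93 / 20 = 4.6500
UCL = c̄ + 3√c̄ = 4.6500 + 3 × √4.6500 = 4.6500 + 3 × 2.1564 = 11.1192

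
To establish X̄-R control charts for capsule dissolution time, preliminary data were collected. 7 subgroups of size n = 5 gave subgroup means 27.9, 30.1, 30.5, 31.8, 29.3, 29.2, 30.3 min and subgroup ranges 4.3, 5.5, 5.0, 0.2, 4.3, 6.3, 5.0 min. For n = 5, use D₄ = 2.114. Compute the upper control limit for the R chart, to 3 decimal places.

R̄ = (4.3 + 5.5 + 5.0 + 0.2 + 4.3 + 6.3 + 5.0) / 7 = 30.6000 / 7 = 4.3714
UCL_R = D₄·R̄ = 2.114 × 4.3714 = 9.2412

9.241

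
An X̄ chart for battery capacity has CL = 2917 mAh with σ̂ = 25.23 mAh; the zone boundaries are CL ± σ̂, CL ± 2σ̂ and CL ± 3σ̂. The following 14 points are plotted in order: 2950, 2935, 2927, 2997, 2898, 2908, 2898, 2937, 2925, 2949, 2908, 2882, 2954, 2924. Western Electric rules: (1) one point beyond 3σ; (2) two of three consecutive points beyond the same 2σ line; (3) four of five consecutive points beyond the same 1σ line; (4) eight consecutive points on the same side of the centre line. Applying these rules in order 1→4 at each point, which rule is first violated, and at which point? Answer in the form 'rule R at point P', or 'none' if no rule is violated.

rule 1 at point 4

Zone of each point (C = within 1σ̂, B = 1σ̂–2σ̂, A = 2σ̂–3σ̂, * = beyond 3σ̂; sign = side of CL): 1:+B, 2:+C, 3:+C, 4:+*, 5:-C, 6:-C, 7:-C, 8:+C, 9:+C, 10:+B, 11:-C, 12:-B, 13:+B, 14:+C
Rule 1 (one point beyond the 3σ limits) is satisfied at point 4.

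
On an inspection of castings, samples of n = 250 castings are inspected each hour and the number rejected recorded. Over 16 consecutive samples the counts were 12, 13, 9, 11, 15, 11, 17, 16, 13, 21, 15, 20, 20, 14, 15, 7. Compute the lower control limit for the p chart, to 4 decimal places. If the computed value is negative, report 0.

p̄ = Σdᵢ / (k·n) = 229 / (16 × 250) = 0.05725
LCL = p̄ − 3·√(p̄(1−p̄)/n) = 0.05725 − 3 × 0.01469 = 0.01317

0.0132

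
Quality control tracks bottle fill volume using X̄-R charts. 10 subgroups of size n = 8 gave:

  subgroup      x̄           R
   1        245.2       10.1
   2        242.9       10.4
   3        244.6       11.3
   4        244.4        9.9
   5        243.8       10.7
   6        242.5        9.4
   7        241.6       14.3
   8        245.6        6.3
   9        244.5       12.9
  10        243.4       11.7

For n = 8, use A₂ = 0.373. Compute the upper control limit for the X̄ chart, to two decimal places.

247.84

X̄̄ = (245.2 + 242.9 + 244.6 + 244.4 + 243.8 + 242.5 + 241.6 + 245.6 + 244.5 + 243.4) / 10 = 2438.5000 / 10 = 243.8500
R̄ = (10.1 + 10.4 + 11.3 + 9.9 + 10.7 + 9.4 + 14.3 + 6.3 + 12.9 + 11.7) / 10 = 107.0000 / 10 = 10.7000
UCL = X̄̄ + A₂·R̄ = 243.8500 + 0.373 × 10.7000 = 247.8411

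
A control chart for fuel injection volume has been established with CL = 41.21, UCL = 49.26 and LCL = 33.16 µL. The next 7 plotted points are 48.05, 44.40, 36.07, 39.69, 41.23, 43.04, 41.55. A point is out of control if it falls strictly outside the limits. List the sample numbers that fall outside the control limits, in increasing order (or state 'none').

All 7 points lie within [33.16, 49.26].

none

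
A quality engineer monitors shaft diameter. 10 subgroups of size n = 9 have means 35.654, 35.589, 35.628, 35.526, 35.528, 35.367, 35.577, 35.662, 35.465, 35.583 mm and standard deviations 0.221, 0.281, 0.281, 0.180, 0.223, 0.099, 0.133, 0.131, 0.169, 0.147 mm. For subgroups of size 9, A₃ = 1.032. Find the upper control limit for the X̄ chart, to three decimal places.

X̄̄ = (35.654 + 35.589 + 35.628 + 35.526 + 35.528 + 35.367 + 35.577 + 35.662 + 35.465 + 35.583) / 10 = 35.5579
s̄ = (0.221 + 0.281 + 0.281 + 0.180 + 0.223 + 0.099 + 0.133 + 0.131 + 0.169 + 0.147) / 10 = 0.1865
UCL = X̄̄ + A₃·s̄ = 35.5579 + 1.032 × 0.1865 = 35.7504

35.750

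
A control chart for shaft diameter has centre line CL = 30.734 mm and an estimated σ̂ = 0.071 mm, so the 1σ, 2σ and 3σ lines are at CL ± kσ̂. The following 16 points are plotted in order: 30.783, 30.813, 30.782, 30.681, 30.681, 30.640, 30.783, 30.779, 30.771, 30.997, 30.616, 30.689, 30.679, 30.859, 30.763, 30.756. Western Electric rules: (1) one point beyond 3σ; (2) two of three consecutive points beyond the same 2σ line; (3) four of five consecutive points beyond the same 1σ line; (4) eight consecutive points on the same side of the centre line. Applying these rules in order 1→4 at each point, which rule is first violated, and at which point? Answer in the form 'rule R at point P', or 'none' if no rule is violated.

Zone of each point (C = within 1σ̂, B = 1σ̂–2σ̂, A = 2σ̂–3σ̂, * = beyond 3σ̂; sign = side of CL): 1:+C, 2:+B, 3:+C, 4:-C, 5:-C, 6:-B, 7:+C, 8:+C, 9:+C, 10:+*, 11:-B, 12:-C, 13:-C, 14:+B, 15:+C, 16:+C
Rule 1 (one point beyond the 3σ limits) is satisfied at point 10.

rule 1 at point 10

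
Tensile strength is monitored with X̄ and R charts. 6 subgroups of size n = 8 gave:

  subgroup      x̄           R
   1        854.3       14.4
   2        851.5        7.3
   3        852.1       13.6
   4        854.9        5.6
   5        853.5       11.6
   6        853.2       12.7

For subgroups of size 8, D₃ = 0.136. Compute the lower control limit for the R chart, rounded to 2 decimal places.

R̄ = (14.4 + 7.3 + 13.6 + 5.6 + 11.6 + 12.7) / 6 = 65.2000 / 6 = 10.8667
LCL_R = D₃·R̄ = 0.136 × 10.8667 = 1.4779

1.48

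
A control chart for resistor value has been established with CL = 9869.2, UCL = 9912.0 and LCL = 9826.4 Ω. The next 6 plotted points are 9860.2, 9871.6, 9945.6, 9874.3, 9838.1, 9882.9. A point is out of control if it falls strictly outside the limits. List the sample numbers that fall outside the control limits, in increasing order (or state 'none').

3

Compare each point to [9826.4, 9912.0]: sample 3 = 9945.6 > UCL.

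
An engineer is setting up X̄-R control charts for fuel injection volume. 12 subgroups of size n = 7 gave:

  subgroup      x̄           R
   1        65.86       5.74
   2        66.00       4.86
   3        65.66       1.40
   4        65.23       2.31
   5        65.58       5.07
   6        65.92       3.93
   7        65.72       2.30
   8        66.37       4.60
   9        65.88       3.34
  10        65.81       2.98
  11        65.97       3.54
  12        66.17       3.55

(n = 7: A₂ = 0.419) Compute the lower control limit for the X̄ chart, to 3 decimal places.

64.324

X̄̄ = (65.86 + 66.00 + 65.66 + 65.23 + 65.58 + 65.92 + 65.72 + 66.37 + 65.88 + 65.81 + 65.97 + 66.17) / 12 = 790.1700 / 12 = 65.8475
R̄ = (5.74 + 4.86 + 1.40 + 2.31 + 5.07 + 3.93 + 2.30 + 4.60 + 3.34 + 2.98 + 3.54 + 3.55) / 12 = 43.6200 / 12 = 3.6350
LCL = X̄̄ − A₂·R̄ = 65.8475 − 0.419 × 3.6350 = 64.3244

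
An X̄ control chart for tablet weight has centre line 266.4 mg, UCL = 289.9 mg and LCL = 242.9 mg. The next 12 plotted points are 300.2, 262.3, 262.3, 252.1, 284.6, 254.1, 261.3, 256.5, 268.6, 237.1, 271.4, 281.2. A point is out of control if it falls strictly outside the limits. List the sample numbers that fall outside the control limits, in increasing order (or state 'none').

1, 10

Compare each point to [242.9, 289.9]: sample 1 = 300.2 > UCL; sample 10 = 237.1 < LCL.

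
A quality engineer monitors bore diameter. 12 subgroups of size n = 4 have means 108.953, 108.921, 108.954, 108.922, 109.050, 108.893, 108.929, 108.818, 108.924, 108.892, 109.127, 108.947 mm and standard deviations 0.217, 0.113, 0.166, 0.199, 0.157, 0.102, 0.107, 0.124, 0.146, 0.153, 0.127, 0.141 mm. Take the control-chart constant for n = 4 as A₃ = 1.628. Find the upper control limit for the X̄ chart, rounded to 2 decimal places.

109.18

X̄̄ = (108.953 + 108.921 + 108.954 + 108.922 + 109.050 + 108.893 + 108.929 + 108.818 + 108.924 + 108.892 + 109.127 + 108.947) / 12 = 108.9442
s̄ = (0.217 + 0.113 + 0.166 + 0.199 + 0.157 + 0.102 + 0.107 + 0.124 + 0.146 + 0.153 + 0.127 + 0.141) / 12 = 0.1460
UCL = X̄̄ + A₃·s̄ = 108.9442 + 1.628 × 0.1460 = 109.1819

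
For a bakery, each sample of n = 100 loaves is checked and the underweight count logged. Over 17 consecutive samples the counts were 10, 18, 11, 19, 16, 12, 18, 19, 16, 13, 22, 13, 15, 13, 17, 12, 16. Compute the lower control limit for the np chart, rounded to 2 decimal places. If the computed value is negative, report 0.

4.50

p̄ = Σdᵢ / (k·n) = 260 / (17 × 100) = 0.15294
LCL = np̄ − 3·√(np̄(1−p̄)) = 15.2941 − 3 × 3.5993 = 4.4962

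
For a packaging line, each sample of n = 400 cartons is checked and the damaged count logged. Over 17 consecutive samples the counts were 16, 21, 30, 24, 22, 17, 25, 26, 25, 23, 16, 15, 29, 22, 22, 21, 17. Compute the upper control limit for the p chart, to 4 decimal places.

0.0886

p̄ = Σdᵢ / (k·n) = 371 / (17 × 400) = 0.05456
UCL = p̄ + 3·√(p̄(1−p̄)/n) = 0.05456 + 3 × √(0.05456×0.94544/400) = 0.05456 + 3 × 0.01136 = 0.08863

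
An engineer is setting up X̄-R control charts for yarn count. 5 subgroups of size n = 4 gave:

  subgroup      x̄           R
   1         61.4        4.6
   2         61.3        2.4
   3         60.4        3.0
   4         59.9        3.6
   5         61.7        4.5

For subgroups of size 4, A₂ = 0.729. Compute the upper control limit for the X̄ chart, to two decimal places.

63.58

X̄̄ = (61.4 + 61.3 + 60.4 + 59.9 + 61.7) / 5 = 304.7000 / 5 = 60.9400
R̄ = (4.6 + 2.4 + 3.0 + 3.6 + 4.5) / 5 = 18.1000 / 5 = 3.6200
UCL = X̄̄ + A₂·R̄ = 60.9400 + 0.729 × 3.6200 = 63.5790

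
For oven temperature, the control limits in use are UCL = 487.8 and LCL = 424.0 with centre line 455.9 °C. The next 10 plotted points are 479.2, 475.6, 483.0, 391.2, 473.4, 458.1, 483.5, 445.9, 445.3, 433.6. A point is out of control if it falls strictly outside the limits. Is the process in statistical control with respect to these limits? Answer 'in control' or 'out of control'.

out of control

Compare each point to [424.0, 487.8]: sample 4 = 391.2 < LCL.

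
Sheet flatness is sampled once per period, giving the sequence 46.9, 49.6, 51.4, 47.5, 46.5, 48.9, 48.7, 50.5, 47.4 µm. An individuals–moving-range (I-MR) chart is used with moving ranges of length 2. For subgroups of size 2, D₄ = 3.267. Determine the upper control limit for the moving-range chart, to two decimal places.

Moving ranges: 2.7, 1.8, 3.9, 1.0, 2.4, 0.2, 1.8, 3.1; M̄R̄ = 16.9000 / 8 = 2.1125
UCL_MR = D₄·M̄R̄ = 3.267 × 2.1125 = 6.9015

6.90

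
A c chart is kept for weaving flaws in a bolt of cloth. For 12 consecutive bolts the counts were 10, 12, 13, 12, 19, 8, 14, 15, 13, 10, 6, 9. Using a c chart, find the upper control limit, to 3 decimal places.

c̄ = (10 + 12 + 13 + 12 + 19 + 8 + 14 + 15 + 13 + 10 + 6 + 9) / 12 = 141 / 12 = 11.7500
UCL = c̄ + 3√c̄ = 11.7500 + 3 × √11.7500 = 11.7500 + 3 × 3.4278 = 22.0335

22.033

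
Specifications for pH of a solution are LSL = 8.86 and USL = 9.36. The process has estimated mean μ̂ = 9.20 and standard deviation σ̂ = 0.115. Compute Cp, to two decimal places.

Cp = (USL − LSL) / (6σ̂) = (9.36 − 8.86) / (6 × 0.115) = 0.5000 / 0.6900 = 0.7246

0.72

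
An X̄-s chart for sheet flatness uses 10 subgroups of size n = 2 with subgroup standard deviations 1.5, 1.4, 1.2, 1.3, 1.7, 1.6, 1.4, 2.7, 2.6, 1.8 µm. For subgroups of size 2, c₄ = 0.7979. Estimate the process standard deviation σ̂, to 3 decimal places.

s̄ = (1.5 + 1.4 + 1.2 + 1.3 + 1.7 + 1.6 + 1.4 + 2.7 + 2.6 + 1.8) / 10 = 1.7200
σ̂ = s̄ / c₄ = 1.7200 / 0.7979 = 2.1557

2.156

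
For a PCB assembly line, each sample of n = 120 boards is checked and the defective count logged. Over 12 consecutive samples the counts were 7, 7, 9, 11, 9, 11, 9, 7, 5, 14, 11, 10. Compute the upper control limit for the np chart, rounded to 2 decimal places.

p̄ = Σdᵢ / (k·n) = 110 / (12 × 120) = 0.07639
UCL = np̄ + 3·√(np̄(1−p̄)) = 9.1667 + 3 × √(9.1667×0.92361) = 9.1667 + 3 × 2.9097 = 17.8958

17.90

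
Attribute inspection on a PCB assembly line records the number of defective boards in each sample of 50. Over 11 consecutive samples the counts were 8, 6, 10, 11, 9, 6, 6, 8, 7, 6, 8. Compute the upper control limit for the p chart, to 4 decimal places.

0.3079

p̄ = Σdᵢ / (k·n) = 85 / (11 × 50) = 0.15455
UCL = p̄ + 3·√(p̄(1−p̄)/n) = 0.15455 + 3 × √(0.15455×0.84545/50) = 0.15455 + 3 × 0.05112 = 0.30790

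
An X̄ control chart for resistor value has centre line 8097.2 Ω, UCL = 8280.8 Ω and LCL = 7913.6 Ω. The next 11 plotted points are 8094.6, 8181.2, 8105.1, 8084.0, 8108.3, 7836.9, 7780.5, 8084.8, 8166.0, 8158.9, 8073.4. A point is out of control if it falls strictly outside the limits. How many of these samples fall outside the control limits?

2

Compare each point to [7913.6, 8280.8]: sample 6 = 7836.9 < LCL; sample 7 = 7780.5 < LCL.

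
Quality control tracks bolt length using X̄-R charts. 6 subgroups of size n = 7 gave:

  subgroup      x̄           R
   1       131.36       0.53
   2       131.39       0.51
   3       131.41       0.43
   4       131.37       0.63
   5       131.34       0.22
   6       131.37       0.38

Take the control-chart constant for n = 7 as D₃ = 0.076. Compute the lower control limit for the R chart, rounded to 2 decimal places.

R̄ = (0.53 + 0.51 + 0.43 + 0.63 + 0.22 + 0.38) / 6 = 2.7000 / 6 = 0.4500
LCL_R = D₃·R̄ = 0.076 × 0.4500 = 0.0342

0.03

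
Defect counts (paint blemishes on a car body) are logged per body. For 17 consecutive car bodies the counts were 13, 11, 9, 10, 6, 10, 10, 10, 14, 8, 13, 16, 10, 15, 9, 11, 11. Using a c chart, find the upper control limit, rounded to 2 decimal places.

20.86

c̄ = (13 + 11 + 9 + 10 + 6 + 10 + 10 + 10 + 14 + 8 + 13 + 16 + 10 + 15 + 9 + 11 + 11) / 17 = 186 / 17 = 10.9412
UCL = c̄ + 3√c̄ = 10.9412 + 3 × √10.9412 = 10.9412 + 3 × 3.3077 = 20.8644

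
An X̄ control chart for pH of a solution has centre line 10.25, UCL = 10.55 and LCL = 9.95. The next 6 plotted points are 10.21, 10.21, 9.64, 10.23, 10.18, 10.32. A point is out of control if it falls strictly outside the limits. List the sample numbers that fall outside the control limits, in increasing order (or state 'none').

Compare each point to [9.95, 10.55]: sample 3 = 9.64 < LCL.

3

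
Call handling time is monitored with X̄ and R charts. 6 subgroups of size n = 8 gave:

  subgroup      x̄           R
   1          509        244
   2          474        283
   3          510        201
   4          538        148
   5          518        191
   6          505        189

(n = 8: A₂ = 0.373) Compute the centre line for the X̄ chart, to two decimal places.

509.00

X̄̄ = (509 + 474 + 510 + 538 + 518 + 505) / 6 = 3054.0000 / 6 = 509.0000
CL = X̄̄ = 509.0000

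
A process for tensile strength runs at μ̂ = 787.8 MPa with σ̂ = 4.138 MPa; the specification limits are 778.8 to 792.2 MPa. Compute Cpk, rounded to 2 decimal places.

Cpu = (USL − μ̂) / (3σ̂) = (792.2 − 787.8) / (3 × 4.138) = 0.3544; Cpl = (μ̂ − LSL) / (3σ̂) = (787.8 − 778.8) / (3 × 4.138) = 0.7250; Cpk = min(Cpu, Cpl) = 0.3544

0.35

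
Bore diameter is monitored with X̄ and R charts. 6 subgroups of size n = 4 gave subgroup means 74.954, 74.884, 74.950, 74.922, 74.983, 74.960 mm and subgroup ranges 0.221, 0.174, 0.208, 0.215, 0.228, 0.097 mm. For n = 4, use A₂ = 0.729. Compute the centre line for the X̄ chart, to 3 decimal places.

X̄̄ = (74.954 + 74.884 + 74.950 + 74.922 + 74.983 + 74.960) / 6 = 449.6530 / 6 = 74.9422
CL = X̄̄ = 74.9422

74.942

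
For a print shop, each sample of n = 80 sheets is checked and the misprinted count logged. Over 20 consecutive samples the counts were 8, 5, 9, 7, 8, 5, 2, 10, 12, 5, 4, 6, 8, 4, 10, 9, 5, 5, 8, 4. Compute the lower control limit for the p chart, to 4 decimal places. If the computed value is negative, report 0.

0.0000

p̄ = Σdᵢ / (k·n) = 134 / (20 × 80) = 0.08375
LCL = p̄ − 3·√(p̄(1−p̄)/n) = 0.08375 − 3 × 0.03097 = -0.00916 → 0 (negative, so LCL = 0)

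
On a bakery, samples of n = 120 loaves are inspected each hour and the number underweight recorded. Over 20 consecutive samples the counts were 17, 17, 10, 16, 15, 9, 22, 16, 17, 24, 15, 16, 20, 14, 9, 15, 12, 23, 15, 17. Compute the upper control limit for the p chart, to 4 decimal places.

p̄ = Σdᵢ / (k·n) = 319 / (20 × 120) = 0.13292
UCL = p̄ + 3·√(p̄(1−p̄)/n) = 0.13292 + 3 × √(0.13292×0.86708/120) = 0.13292 + 3 × 0.03099 = 0.22589

0.2259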